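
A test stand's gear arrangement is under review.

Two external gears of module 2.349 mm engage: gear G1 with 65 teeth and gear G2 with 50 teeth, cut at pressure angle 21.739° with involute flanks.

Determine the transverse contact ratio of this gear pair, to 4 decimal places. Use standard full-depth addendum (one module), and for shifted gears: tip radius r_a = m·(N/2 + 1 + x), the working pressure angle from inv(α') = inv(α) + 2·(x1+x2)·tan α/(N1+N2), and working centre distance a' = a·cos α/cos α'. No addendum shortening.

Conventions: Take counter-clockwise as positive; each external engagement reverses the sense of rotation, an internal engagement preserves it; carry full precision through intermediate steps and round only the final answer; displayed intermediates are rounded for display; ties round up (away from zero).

topology: single-mesh involute geometry — m = 2.349, 65T/50T pair
base radii: r_b1 = 70.913073, r_b2 = 54.548518
tip radii: r_a1 = 78.691500, r_a2 = 61.074000
no profile shift: α' = α, a' = a
action lengths: √(r_a1²−r_b1²) = 34.112875, √(r_a2²−r_b2²) = 27.468030
base pitch p_b = π·m·cos α = 6.854769
CR = (34.112875 + 27.468030 − 135.067500·sin 21.73900°)/6.854769 = 1.685648
contact ratio ≈ 1.6856

1.6856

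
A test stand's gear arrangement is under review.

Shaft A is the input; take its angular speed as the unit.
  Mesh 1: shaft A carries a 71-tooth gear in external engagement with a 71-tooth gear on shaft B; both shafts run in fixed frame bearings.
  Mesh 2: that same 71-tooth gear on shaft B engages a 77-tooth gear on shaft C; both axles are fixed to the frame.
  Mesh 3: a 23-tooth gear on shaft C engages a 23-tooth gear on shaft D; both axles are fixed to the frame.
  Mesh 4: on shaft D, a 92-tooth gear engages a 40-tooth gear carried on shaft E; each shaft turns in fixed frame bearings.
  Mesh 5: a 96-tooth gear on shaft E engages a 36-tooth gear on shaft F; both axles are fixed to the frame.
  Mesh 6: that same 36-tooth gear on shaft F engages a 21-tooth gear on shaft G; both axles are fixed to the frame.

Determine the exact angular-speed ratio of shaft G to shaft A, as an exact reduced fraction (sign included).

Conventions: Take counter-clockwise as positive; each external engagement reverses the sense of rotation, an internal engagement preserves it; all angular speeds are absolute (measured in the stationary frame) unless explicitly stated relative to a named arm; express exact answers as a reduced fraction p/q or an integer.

class = fixed-axis compound train [6 meshes; 6 ratios multiply, 6 sense flips]
mesh 1 [71T→71T]: running ratio 1, sense −
mesh 2 [71T→77T]: running ratio 71/77, sense +
mesh 3 [23T→23T]: running ratio 71/77, sense −
mesh 4 [92T→40T]: running ratio 1633/770, sense +
mesh 5 [96T→36T]: running ratio 6532/1155, sense −
mesh 6 [36T→21T]: running ratio 26128/2695, sense +
ω_out/ω_in = 26128/2695

26128/2695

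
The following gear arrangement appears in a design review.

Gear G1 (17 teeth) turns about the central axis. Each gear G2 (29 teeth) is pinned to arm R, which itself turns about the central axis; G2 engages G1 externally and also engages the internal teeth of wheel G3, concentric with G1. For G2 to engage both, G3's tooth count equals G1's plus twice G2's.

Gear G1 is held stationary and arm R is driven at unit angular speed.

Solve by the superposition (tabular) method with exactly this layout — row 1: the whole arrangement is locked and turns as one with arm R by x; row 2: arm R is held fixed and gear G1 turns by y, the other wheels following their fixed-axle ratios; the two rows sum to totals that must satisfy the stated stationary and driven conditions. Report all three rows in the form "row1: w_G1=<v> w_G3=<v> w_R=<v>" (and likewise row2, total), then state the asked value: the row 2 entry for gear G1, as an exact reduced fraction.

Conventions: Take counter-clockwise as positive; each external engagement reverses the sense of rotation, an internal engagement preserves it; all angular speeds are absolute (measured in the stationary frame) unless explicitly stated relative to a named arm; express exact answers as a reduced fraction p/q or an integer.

row1: w_G1=1 w_G3=1 w_R=1
row2: w_G1=-1 w_G3=17/75 w_R=0
total: w_G1=0 w_G3=92/75 w_R=1
asked value: -1

recognized (axles ride arm R): planetary set, 17/29/75 teeth
row 1 — lock + rotate with arm: ω_sun = ω_ring = ω_arm = x
row 2: sun turns y, ring = −(17/75)·y, arm 0
boundary: total ω_sun = x + y = 0 and total ω_arm = x = 1  ⇒  y = -1, x = 1
row 2 ring = −(17/75)·(-1) = 17/75
totals (row 1 + row 2): sun 1 + (-1) = 0, ring 1 + 17/75 = 92/75, arm 1 + 0 = 1
asked cell (row2, sun) = -1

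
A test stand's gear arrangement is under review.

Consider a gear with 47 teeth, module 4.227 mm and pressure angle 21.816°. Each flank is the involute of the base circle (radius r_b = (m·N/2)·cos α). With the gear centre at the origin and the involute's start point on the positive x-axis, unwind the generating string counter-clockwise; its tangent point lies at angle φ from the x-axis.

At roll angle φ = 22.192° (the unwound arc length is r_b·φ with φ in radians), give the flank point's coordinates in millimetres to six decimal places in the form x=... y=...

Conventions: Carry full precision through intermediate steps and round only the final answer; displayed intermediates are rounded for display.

recognized (one wheel, involute flank): single-mesh tooth geometry, m = 4.227, N = 47
pitch radius r_p = m·N/2 = 4.227·47/2 = 99.334500
base radius r_b = r_p·cos α = 99.334500·cos 21.816° = 92.220370
roll angle φ = 22.192° = 0.38732347 rad
x = r_b·(cos φ + φ·sin φ) = 98.880513
y = r_b·(sin φ − φ·cos φ) = 1.759534

x=98.880513 y=1.759534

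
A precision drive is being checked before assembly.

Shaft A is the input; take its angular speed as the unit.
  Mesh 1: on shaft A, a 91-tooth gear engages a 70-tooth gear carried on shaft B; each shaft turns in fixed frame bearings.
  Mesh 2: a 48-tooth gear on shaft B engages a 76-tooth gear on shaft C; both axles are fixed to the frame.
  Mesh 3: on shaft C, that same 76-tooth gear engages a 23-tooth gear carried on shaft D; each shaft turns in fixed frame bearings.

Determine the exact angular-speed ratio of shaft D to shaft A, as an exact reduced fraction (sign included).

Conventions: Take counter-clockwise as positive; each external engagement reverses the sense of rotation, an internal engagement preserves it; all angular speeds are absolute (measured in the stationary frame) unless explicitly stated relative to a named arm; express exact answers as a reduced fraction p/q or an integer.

class = fixed-axis compound train [3 meshes; 3 ratios multiply, 3 sense flips]
mesh 1 [91T→70T]: running ratio 13/10, sense −
mesh 2 [48T→76T]: running ratio 78/95, sense +
mesh 3 [76T→23T]: running ratio 312/115, sense −
ω_out/ω_in = -312/115

-312/115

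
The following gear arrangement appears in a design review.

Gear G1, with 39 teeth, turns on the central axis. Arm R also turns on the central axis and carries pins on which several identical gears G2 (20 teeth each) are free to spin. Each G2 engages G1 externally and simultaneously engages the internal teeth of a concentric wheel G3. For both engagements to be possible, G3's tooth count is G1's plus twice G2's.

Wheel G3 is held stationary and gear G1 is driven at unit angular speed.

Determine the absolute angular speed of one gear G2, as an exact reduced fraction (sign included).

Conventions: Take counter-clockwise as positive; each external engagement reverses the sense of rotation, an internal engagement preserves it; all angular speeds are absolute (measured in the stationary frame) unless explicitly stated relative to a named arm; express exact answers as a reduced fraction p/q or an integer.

recognized (axles ride arm R): planetary set, 39/20/79 teeth
ring teeth: 39 + 2·20 = 79
39(ω_sun−ω_arm) = −79(ω_ring−ω_arm),  ω_ring = 0, ω_sun = 1
39(1−ω_arm) = −79(0−ω_arm)  ⇒  118·ω_arm = 39  ⇒  ω_arm = 39/118
sun–planet mesh: 39·(1−39/118) = −20·(ω_p−ω_arm)  ⇒  ω_p−ω_arm = -3081/2360
ω_p = 39/118 − 3081/2360 = -39/40
exact speed ratio = -39/40

-39/40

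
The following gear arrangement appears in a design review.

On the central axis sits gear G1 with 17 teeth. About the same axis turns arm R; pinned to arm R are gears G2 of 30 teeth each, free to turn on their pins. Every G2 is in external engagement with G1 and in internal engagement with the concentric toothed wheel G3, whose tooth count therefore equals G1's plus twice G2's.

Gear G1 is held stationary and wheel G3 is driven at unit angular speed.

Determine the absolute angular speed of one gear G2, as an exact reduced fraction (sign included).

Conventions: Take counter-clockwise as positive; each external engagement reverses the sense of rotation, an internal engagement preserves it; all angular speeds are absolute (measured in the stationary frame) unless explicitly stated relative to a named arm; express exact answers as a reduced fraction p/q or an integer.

77/60

recognized (axles ride arm R): planetary set, 17/30/77 teeth
ring teeth: 17 + 2·30 = 77
17(ω_sun−ω_arm) = −77(ω_ring−ω_arm),  ω_sun = 0, ω_ring = 1
17(0−ω_arm) = −77(1−ω_arm)  ⇒  94·ω_arm = 77  ⇒  ω_arm = 77/94
sun–planet mesh: 17·(0−77/94) = −30·(ω_p−ω_arm)  ⇒  ω_p−ω_arm = 1309/2820
ω_p = 77/94 + 1309/2820 = 77/60
exact speed ratio = 77/60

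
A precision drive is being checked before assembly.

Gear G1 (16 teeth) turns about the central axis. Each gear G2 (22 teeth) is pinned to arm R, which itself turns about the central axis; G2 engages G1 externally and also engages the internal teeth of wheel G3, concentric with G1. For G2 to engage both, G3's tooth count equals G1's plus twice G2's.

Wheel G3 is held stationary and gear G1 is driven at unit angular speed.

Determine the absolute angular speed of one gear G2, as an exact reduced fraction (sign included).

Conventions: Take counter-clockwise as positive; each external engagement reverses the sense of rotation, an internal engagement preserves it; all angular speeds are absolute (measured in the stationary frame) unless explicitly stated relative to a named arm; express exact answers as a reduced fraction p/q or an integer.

-4/11

topology: planetary set — G1 16T / G2 22T / G3 60T, arm = carrier (Willis)
ring teeth: 16 + 2·22 = 60
16(ω_sun−ω_arm) = −60(ω_ring−ω_arm),  ω_ring = 0, ω_sun = 1
16(1−ω_arm) = −60(0−ω_arm)  ⇒  76·ω_arm = 16  ⇒  ω_arm = 4/19
sun–planet mesh: 16·(1−4/19) = −22·(ω_p−ω_arm)  ⇒  ω_p−ω_arm = -120/209
ω_p = 4/19 − 120/209 = -4/11
exact speed ratio = -4/11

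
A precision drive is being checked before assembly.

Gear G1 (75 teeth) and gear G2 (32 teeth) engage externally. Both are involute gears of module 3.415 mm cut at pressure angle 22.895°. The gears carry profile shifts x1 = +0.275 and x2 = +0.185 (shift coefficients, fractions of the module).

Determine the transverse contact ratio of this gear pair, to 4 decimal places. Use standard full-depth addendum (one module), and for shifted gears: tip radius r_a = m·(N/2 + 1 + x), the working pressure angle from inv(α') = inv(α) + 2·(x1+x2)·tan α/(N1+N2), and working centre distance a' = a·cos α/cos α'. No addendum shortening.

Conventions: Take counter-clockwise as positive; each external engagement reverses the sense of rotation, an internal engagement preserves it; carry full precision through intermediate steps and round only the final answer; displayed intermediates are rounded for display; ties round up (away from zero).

class = single-mesh tooth geometry [involute pair 75T × 32T, m = 3.415]
base radii: r_b1 = 117.973654, r_b2 = 50.335426
tip radii: r_a1 = 132.416625, r_a2 = 58.686775
inv(α') = inv(22.895°) + 2·(+0.275+0.185)·tan α/(75+32) = 0.02635168  ⇒  α' = 24.00058°
a' = a·cos α / cos α' = 182.7025·cos 22.895°/cos 24.00058° = 184.238059
action lengths: √(r_a1²−r_b1²) = 60.136341, √(r_a2²−r_b2²) = 30.174202
base pitch p_b = π·m·cos α = 9.883338
CR = (60.136341 + 30.174202 − 184.238059·sin 24.00058°)/9.883338 = 1.555392
contact ratio ≈ 1.5554

1.5554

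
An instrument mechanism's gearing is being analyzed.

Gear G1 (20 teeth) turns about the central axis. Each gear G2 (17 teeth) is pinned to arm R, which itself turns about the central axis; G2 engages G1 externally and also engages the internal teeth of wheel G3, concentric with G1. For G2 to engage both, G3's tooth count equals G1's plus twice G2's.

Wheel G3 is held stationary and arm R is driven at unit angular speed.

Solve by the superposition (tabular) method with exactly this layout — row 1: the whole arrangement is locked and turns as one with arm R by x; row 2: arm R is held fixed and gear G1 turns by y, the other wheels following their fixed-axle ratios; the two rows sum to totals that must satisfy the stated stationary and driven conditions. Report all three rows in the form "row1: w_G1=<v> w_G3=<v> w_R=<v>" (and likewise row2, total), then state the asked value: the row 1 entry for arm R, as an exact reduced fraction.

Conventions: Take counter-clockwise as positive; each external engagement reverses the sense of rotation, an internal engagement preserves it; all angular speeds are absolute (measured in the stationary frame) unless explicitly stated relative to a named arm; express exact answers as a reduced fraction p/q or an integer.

class = planetary set [G3 = 20+2·17 = 54; Willis about the carrier]
superposition row 1 [locked train]: every member turns x
row 2 (arm held, sun turns y): ω_ring = −(20/54)·y, ω_arm = 0
boundary: total ω_ring = x − (20/54)·y = 0 and total ω_arm = x = 1  ⇒  y = 27/10, x = 1
row 2 ring = −(20/54)·27/10 = -1
totals (row 1 + row 2): sun 1 + 27/10 = 37/10, ring 1 + (-1) = 0, arm 1 + 0 = 1
asked cell (row1, arm) = 1

row1: w_G1=1 w_G3=1 w_R=1
row2: w_G1=27/10 w_G3=-1 w_R=0
total: w_G1=37/10 w_G3=0 w_R=1
asked value: 1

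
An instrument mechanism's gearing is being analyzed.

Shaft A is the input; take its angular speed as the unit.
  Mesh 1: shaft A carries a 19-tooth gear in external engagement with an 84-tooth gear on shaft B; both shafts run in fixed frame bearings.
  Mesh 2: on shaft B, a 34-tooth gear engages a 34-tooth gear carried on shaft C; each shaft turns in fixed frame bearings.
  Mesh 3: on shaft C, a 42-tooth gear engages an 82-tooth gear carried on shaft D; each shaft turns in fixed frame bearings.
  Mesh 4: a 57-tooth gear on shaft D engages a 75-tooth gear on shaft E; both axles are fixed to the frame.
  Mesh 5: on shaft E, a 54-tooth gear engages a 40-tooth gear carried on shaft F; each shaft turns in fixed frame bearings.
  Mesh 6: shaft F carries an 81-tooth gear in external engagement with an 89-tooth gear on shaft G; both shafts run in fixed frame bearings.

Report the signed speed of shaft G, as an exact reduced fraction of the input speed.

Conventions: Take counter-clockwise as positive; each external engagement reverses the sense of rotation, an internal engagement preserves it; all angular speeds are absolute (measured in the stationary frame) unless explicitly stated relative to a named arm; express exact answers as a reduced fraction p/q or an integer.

789507/7298000

6-mesh fixed-axis compound train (all bearings frame-fixed)
mesh 1 [19T→84T]: |ω|/ω_in = 1×19/84 = 19/84, sense flips to −
mesh 2 [34T→34T]: |ω|/ω_in = (19/84)×34/34 = 19/84, sense flips to +
mesh 3 [42T→82T]: |ω|/ω_in = (19/84)×42/82 = 19/164, sense flips to −
mesh 4 [57T→75T]: |ω|/ω_in = (19/164)×57/75 = 361/4100, sense flips to +
mesh 5 [54T→40T]: |ω|/ω_in = (361/4100)×54/40 = 9747/82000, sense flips to −
mesh 6 [81T→89T]: |ω|/ω_in = (9747/82000)×81/89 = 789507/7298000, sense flips to +
signed output speed (× input speed) = 789507/7298000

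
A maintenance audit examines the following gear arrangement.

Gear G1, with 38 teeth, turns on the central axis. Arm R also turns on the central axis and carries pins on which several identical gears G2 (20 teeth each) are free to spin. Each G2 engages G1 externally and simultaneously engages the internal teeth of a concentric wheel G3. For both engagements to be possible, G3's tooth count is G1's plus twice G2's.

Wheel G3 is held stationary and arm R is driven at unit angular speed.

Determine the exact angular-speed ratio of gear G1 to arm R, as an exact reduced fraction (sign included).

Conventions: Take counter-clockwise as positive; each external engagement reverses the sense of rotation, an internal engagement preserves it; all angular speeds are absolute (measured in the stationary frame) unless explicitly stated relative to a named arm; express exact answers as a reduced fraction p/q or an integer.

58/19

topology: planetary set — G1 38T / G2 20T / G3 78T, arm = carrier (Willis)
ring teeth: 38 + 2·20 = 78
38(ω_sun−ω_arm) = −78(ω_ring−ω_arm),  ω_ring = 0, ω_arm = 1
ω_sun = 1 − (78/38)(0−1) = 58/19
ω_out/ω_in = 58/19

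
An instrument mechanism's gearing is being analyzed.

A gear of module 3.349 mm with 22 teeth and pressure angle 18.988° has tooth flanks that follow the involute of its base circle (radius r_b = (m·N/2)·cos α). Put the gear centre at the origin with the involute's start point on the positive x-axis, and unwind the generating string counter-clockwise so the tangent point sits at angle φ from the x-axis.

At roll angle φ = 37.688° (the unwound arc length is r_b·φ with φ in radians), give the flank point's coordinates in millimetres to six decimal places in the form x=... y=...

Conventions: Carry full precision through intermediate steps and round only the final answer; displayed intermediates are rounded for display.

recognized (one wheel, involute flank): single-mesh tooth geometry, m = 3.349, N = 22
pitch radius r_p = m·N/2 = 3.349·22/2 = 36.839000
base radius r_b = r_p·cos α = 36.839000·cos 18.988° = 34.834470
roll angle φ = 37.688° = 0.65777969 rad
x = r_b·(cos φ + φ·sin φ) = 41.574684
y = r_b·(sin φ − φ·cos φ) = 3.163886

x=41.574684 y=3.163886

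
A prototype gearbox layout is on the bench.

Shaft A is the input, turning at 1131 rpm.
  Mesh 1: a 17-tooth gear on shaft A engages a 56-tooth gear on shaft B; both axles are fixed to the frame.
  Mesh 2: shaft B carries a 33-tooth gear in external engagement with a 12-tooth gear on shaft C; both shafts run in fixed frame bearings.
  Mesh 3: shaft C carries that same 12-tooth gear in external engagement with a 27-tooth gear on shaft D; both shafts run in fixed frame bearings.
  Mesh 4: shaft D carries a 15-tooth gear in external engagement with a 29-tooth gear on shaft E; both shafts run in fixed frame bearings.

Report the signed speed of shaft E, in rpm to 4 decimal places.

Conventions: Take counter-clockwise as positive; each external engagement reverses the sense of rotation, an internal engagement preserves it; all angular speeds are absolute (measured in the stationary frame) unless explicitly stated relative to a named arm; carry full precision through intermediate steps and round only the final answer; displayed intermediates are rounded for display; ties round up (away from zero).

class = fixed-axis compound train [4 meshes; 4 ratios multiply, 4 sense flips]
mesh 1 [17T→56T]: ω = 1131.0000×17/56 = 343.3393 rpm, sense flips to −
mesh 2 [33T→12T]: ω = 343.3393×33/12 = 944.1830 rpm, sense flips to +
mesh 3 [12T→27T]: ω = 944.1830×12/27 = 419.6369 rpm, sense flips to −
mesh 4 [15T→29T]: ω = 419.6369×15/29 = 217.0536 rpm, sense flips to +
signed output speed = +217.0536 rpm

+217.0536 rpm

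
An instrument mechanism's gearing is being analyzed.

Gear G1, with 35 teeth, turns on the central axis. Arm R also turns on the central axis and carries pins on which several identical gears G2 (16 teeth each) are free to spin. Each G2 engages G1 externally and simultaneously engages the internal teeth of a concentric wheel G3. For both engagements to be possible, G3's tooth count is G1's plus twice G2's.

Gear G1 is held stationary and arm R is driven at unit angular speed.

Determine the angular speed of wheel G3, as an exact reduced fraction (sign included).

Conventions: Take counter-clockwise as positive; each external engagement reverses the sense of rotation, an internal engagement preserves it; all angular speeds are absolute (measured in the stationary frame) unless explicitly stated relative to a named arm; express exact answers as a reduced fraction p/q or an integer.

102/67

recognized (axles ride arm R): planetary set, 35/16/67 teeth
ring teeth: 35 + 2·16 = 67
35(ω_sun−ω_arm) = −67(ω_ring−ω_arm),  ω_sun = 0, ω_arm = 1
ω_ring = 1 − (35/67)(0−1) = 102/67
exact speed ratio = 102/67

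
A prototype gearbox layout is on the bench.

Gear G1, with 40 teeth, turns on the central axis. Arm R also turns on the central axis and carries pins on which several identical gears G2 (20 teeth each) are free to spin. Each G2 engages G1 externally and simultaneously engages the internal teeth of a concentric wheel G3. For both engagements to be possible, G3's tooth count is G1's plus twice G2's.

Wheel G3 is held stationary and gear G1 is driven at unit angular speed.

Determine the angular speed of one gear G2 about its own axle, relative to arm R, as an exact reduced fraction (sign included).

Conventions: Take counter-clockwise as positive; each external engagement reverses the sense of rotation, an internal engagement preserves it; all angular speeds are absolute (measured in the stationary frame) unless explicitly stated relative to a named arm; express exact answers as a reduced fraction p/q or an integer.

-4/3

recognized (axles ride arm R): planetary set, 40/20/80 teeth
ring teeth: 40 + 2·20 = 80
40(ω_sun−ω_arm) = −80(ω_ring−ω_arm),  ω_ring = 0, ω_sun = 1
40(1−ω_arm) = −80(0−ω_arm)  ⇒  120·ω_arm = 40  ⇒  ω_arm = 1/3
sun–planet mesh: 40·(1−1/3) = −20·(ω_p−ω_arm)  ⇒  ω_p−ω_arm = -4/3
exact speed ratio = -4/3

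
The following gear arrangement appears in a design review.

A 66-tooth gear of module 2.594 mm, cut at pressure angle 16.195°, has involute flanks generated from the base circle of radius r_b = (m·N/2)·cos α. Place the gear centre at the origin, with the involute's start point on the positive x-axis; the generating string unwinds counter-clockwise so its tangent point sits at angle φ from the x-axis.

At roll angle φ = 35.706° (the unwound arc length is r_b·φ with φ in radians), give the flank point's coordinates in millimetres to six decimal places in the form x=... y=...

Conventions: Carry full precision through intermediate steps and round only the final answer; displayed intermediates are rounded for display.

single-mesh involute tooth geometry (66T wheel at module 2.594)
pitch radius r_p = m·N/2 = 2.594·66/2 = 85.602000
base radius r_b = r_p·cos α = 85.602000·cos 16.195° = 82.205144
roll angle φ = 35.706° = 0.62318726 rad
x = r_b·(cos φ + φ·sin φ) = 96.651124
y = r_b·(sin φ − φ·cos φ) = 6.377822

x=96.651124 y=6.377822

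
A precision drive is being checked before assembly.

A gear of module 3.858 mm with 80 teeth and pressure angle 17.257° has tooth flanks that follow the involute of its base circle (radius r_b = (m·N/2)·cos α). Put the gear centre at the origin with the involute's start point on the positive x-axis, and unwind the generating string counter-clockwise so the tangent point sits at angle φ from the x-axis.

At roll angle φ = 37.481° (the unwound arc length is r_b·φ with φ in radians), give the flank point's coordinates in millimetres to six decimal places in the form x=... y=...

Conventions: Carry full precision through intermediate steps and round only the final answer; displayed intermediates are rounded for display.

class = single-mesh tooth geometry [base-circle involute, m = 3.858, 80T]
pitch radius r_p = m·N/2 = 3.858·80/2 = 154.320000
base radius r_b = r_p·cos α = 154.320000·cos 17.257° = 147.373086
roll angle φ = 37.481° = 0.65416686 rad
x = r_b·(cos φ + φ·sin φ) = 175.611920
y = r_b·(sin φ − φ·cos φ) = 13.172327

x=175.611920 y=13.172327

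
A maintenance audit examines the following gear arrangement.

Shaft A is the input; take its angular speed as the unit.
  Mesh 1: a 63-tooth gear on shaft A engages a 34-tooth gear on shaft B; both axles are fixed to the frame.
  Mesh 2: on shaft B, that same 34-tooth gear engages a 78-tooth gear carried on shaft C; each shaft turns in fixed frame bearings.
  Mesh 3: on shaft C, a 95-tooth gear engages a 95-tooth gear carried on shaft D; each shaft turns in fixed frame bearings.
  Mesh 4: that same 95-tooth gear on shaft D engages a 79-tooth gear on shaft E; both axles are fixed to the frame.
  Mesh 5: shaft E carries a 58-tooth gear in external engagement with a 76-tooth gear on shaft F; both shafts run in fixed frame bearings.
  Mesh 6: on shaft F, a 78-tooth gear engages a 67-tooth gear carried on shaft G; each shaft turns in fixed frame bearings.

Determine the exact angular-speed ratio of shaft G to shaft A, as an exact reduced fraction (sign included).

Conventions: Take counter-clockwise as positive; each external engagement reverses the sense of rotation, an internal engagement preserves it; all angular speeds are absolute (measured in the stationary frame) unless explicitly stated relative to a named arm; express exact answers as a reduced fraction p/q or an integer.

class = fixed-axis compound train [6 meshes; 6 ratios multiply, 6 sense flips]
mesh 1 [63T→34T]: running ratio 63/34, sense −
mesh 2 [34T→78T]: running ratio 21/26, sense +
mesh 3 [95T→95T]: running ratio 21/26, sense −
mesh 4 [95T→79T]: running ratio 1995/2054, sense +
mesh 5 [58T→76T]: running ratio 3045/4108, sense −
mesh 6 [78T→67T]: running ratio 9135/10586, sense +
ω_out/ω_in = 9135/10586

9135/10586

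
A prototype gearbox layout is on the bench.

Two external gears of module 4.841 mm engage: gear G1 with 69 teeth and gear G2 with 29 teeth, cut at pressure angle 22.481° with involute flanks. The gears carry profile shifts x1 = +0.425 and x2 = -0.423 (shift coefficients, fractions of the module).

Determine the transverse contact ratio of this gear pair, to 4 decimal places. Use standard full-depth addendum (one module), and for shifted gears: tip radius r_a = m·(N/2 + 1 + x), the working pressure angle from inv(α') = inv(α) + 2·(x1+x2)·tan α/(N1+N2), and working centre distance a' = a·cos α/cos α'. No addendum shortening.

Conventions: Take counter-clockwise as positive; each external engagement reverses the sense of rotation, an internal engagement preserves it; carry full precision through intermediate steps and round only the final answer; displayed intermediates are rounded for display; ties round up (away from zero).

single-mesh involute tooth geometry (69T engaging 29T at module 4.841)
base radii: r_b1 = 154.322464, r_b2 = 64.860166
tip radii: r_a1 = 173.912925, r_a2 = 72.987757
inv(α') = inv(22.481°) + 2·(+0.425-0.423)·tan α/(69+29) = 0.02147453  ⇒  α' = 22.48665°
a' = a·cos α / cos α' = 237.2090·cos 22.481°/cos 22.48665° = 237.218681
action lengths: √(r_a1²−r_b1²) = 80.189042, √(r_a2²−r_b2²) = 33.471951
base pitch p_b = π·m·cos α = 14.052705
CR = (80.189042 + 33.471951 − 237.218681·sin 22.48665°)/14.052705 = 1.631885
contact ratio ≈ 1.6319

1.6319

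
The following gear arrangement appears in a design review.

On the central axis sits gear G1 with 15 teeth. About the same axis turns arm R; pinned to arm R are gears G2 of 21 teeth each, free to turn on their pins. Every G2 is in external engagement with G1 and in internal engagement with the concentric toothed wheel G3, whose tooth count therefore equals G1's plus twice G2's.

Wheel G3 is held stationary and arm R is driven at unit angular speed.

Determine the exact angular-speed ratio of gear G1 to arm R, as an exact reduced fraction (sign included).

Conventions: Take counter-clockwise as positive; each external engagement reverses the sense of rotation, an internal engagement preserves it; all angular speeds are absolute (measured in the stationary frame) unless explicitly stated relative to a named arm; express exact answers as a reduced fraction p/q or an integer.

recognized (axles ride arm R): planetary set, 15/21/57 teeth
ring teeth: 15 + 2·21 = 57
15(ω_sun−ω_arm) = −57(ω_ring−ω_arm),  ω_ring = 0, ω_arm = 1
ω_sun = 1 − (57/15)(0−1) = 24/5
ω_out/ω_in = 24/5

24/5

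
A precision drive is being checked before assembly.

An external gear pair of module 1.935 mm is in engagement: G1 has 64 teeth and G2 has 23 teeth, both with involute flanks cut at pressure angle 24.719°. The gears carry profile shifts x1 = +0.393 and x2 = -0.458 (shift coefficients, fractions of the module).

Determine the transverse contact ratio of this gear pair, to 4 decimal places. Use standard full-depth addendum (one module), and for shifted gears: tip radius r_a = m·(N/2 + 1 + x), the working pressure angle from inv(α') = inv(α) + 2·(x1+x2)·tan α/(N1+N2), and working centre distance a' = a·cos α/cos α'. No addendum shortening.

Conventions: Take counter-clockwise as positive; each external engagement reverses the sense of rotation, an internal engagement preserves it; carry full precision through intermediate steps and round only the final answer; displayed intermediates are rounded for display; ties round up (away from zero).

1.5394

single-mesh involute tooth geometry (64T engaging 23T at module 1.935)
base radii: r_b1 = 56.246243, r_b2 = 20.213494
tip radii: r_a1 = 64.615455, r_a2 = 23.301270
inv(α') = inv(24.719°) + 2·(+0.393-0.458)·tan α/(64+23) = 0.02823462  ⇒  α' = 24.53141°
a' = a·cos α / cos α' = 84.1725·cos 24.719°/cos 24.53141° = 84.046277
action lengths: √(r_a1²−r_b1²) = 31.804358, √(r_a2²−r_b2²) = 11.591543
base pitch p_b = π·m·cos α = 5.521962
CR = (31.804358 + 11.591543 − 84.046277·sin 24.53141°)/5.521962 = 1.539408
contact ratio ≈ 1.5394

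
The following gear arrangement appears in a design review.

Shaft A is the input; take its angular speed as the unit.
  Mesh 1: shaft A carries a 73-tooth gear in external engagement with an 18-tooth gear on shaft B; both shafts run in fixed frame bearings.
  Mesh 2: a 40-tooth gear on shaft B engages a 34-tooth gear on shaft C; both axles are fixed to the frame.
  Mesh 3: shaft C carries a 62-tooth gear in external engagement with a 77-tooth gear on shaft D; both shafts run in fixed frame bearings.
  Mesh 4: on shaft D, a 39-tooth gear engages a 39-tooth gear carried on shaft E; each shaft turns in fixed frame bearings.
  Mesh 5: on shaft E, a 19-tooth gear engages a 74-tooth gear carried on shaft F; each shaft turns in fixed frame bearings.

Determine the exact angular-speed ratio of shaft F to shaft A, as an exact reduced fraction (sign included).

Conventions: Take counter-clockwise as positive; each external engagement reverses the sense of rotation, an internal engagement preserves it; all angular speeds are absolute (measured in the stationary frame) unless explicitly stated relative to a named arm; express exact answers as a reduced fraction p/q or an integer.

-429970/435897

class = fixed-axis compound train [5 meshes; 5 ratios multiply, 5 sense flips]
mesh 1 [73T→18T]: running ratio 73/18, sense −
mesh 2 [40T→34T]: running ratio 730/153, sense +
mesh 3 [62T→77T]: running ratio 45260/11781, sense −
mesh 4 [39T→39T]: running ratio 45260/11781, sense +
mesh 5 [19T→74T]: running ratio 429970/435897, sense −
ω_out/ω_in = -429970/435897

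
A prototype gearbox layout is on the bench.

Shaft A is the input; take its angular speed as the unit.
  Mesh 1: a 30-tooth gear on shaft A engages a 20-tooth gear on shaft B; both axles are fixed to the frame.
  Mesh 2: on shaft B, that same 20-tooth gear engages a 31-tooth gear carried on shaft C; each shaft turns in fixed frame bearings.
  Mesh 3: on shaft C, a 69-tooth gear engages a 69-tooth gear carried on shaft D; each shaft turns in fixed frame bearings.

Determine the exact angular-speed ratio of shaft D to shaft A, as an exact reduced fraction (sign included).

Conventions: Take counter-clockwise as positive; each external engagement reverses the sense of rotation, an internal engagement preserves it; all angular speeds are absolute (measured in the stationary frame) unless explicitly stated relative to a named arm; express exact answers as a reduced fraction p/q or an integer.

-30/31

class = fixed-axis compound train [3 meshes; 3 ratios multiply, 3 sense flips]
mesh 1 [30T→20T]: running ratio 3/2, sense −
mesh 2 [20T→31T]: running ratio 30/31, sense +
mesh 3 [69T→69T]: running ratio 30/31, sense −
ω_out/ω_in = -30/31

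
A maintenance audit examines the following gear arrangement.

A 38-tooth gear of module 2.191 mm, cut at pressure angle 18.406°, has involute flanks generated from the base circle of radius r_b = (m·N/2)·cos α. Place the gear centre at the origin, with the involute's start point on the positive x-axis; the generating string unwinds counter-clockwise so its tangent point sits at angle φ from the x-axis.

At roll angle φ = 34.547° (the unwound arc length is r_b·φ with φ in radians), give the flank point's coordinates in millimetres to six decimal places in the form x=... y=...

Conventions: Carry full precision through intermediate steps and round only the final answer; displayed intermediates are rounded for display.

x=46.040026 y=2.782660

class = single-mesh tooth geometry [base-circle involute, m = 2.191, 38T]
pitch radius r_p = m·N/2 = 2.191·38/2 = 41.629000
base radius r_b = r_p·cos α = 41.629000·cos 18.406° = 39.499383
roll angle φ = 34.547° = 0.60295890 rad
x = r_b·(cos φ + φ·sin φ) = 46.040026
y = r_b·(sin φ − φ·cos φ) = 2.782660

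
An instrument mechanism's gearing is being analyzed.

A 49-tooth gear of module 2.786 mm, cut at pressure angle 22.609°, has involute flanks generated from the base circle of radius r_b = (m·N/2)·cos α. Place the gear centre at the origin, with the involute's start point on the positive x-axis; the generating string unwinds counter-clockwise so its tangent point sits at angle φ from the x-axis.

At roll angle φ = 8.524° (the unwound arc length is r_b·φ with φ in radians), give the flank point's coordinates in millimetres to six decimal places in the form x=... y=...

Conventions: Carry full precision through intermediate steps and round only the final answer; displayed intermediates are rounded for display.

topology: single-mesh involute geometry — m = 2.786, N = 49
pitch radius r_p = m·N/2 = 2.786·49/2 = 68.257000
base radius r_b = r_p·cos α = 68.257000·cos 22.609° = 63.011439
roll angle φ = 8.524° = 0.14877187 rad
x = r_b·(cos φ + φ·sin φ) = 63.704903
y = r_b·(sin φ − φ·cos φ) = 0.069008

x=63.704903 y=0.069008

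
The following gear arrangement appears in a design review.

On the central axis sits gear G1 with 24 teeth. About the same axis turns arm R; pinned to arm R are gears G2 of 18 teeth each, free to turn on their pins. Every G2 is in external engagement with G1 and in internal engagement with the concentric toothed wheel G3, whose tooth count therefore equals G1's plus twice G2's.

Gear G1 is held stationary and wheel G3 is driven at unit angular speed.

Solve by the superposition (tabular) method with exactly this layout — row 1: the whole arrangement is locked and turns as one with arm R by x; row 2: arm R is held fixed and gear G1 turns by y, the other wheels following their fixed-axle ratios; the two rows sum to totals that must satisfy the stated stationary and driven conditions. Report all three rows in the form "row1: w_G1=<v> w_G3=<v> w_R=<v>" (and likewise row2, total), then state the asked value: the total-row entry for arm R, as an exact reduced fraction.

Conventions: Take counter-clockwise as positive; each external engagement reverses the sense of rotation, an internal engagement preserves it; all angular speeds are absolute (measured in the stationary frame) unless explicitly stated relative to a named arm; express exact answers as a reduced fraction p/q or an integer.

topology: planetary set — G1 24T / G2 18T / G3 60T, arm = carrier (Willis)
superposition row 1 [locked train]: every member turns x
row 2 (arm held, sun turns y): ω_ring = −(24/60)·y, ω_arm = 0
boundary: total ω_sun = x + y = 0 and total ω_ring = x − (24/60)·y = 1  ⇒  y = -5/7, x = 5/7
row 2 ring = −(24/60)·(-5/7) = 2/7
totals (row 1 + row 2): sun 5/7 + (-5/7) = 0, ring 5/7 + 2/7 = 1, arm 5/7 + 0 = 5/7
asked cell (total, arm) = 5/7

row1: w_G1=5/7 w_G3=5/7 w_R=5/7
row2: w_G1=-5/7 w_G3=2/7 w_R=0
total: w_G1=0 w_G3=1 w_R=5/7
asked value: 5/7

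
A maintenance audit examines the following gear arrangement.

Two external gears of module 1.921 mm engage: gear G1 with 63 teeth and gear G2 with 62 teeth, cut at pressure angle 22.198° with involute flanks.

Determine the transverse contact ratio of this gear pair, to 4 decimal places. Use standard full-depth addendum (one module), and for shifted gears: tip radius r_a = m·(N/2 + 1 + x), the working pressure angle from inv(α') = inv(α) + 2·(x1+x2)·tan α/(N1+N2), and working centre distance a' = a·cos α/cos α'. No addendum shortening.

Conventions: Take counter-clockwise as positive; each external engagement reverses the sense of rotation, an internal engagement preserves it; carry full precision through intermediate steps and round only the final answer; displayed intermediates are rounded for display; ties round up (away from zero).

1.6760

recognized (one external pair, fixed centres): single-mesh tooth geometry, m = 1.921, N1 = 63, N2 = 62
base radii: r_b1 = 56.026616, r_b2 = 55.137305
tip radii: r_a1 = 62.432500, r_a2 = 61.472000
no profile shift: α' = α, a' = a
action lengths: √(r_a1²−r_b1²) = 27.546966, √(r_a2²−r_b2²) = 27.178750
base pitch p_b = π·m·cos α = 5.587708
CR = (27.546966 + 27.178750 − 120.062500·sin 22.19800°)/5.587708 = 1.676016
contact ratio ≈ 1.6760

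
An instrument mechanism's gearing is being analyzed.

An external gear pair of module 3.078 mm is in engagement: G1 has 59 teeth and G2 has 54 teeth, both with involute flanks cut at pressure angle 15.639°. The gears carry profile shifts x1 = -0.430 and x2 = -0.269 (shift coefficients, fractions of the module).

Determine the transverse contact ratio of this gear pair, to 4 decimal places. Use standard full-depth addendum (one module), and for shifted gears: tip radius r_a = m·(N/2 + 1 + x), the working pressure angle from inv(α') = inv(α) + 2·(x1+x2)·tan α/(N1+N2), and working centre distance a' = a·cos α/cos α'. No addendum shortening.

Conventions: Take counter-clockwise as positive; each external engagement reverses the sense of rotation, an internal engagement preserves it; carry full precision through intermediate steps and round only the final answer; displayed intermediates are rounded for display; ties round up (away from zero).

recognized (one external pair, fixed centres): single-mesh tooth geometry, m = 3.078, N1 = 59, N2 = 54
base radii: r_b1 = 87.439483, r_b2 = 80.029357
tip radii: r_a1 = 92.555460, r_a2 = 85.356018
inv(α') = inv(15.639°) + 2·(-0.430-0.269)·tan α/(59+54) = 0.00352354  ⇒  α' = 12.49421°
a' = a·cos α / cos α' = 173.9070·cos 15.639°/cos 12.49421° = 171.531060
action lengths: √(r_a1²−r_b1²) = 30.345510, √(r_a2²−r_b2²) = 29.680832
base pitch p_b = π·m·cos α = 9.311839
CR = (30.345510 + 29.680832 − 171.531060·sin 12.49421°)/9.311839 = 2.461077
contact ratio ≈ 2.4611

2.4611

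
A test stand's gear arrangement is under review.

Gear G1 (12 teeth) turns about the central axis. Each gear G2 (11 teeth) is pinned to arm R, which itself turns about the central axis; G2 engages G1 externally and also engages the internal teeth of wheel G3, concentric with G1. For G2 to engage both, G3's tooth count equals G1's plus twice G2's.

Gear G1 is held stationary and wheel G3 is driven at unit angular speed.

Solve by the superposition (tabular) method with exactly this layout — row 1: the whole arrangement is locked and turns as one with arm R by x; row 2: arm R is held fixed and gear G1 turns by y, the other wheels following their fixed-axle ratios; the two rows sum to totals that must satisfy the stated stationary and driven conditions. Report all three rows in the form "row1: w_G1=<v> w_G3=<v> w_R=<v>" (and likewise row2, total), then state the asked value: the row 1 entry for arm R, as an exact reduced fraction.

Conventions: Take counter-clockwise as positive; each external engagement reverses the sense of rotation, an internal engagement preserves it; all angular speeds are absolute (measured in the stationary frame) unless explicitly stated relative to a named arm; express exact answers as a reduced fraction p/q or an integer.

row1: w_G1=17/23 w_G3=17/23 w_R=17/23
row2: w_G1=-17/23 w_G3=6/23 w_R=0
total: w_G1=0 w_G3=1 w_R=17/23
asked value: 17/23

class = planetary set [G3 = 12+2·11 = 34; Willis about the carrier]
row 1 (train locked, turned with arm): all members turn x
superposition row 2 [arm held]: sun y, ring −(12/34)·y, arm 0
boundary: total ω_sun = x + y = 0 and total ω_ring = x − (12/34)·y = 1  ⇒  y = -17/23, x = 17/23
row 2 ring = −(12/34)·(-17/23) = 6/23
totals (row 1 + row 2): sun 17/23 + (-17/23) = 0, ring 17/23 + 6/23 = 1, arm 17/23 + 0 = 17/23
asked cell (row1, arm) = 17/23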